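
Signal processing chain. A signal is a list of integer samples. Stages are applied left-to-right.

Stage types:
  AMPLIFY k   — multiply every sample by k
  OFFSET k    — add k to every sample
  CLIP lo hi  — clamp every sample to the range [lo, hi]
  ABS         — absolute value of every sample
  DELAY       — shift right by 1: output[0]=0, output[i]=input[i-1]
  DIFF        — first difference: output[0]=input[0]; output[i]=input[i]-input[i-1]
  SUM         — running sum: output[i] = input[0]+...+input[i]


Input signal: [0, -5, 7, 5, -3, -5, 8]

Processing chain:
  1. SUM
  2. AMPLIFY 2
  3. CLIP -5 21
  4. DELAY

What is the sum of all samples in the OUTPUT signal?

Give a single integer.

Answer: 19

Derivation:
Input: [0, -5, 7, 5, -3, -5, 8]
Stage 1 (SUM): sum[0..0]=0, sum[0..1]=-5, sum[0..2]=2, sum[0..3]=7, sum[0..4]=4, sum[0..5]=-1, sum[0..6]=7 -> [0, -5, 2, 7, 4, -1, 7]
Stage 2 (AMPLIFY 2): 0*2=0, -5*2=-10, 2*2=4, 7*2=14, 4*2=8, -1*2=-2, 7*2=14 -> [0, -10, 4, 14, 8, -2, 14]
Stage 3 (CLIP -5 21): clip(0,-5,21)=0, clip(-10,-5,21)=-5, clip(4,-5,21)=4, clip(14,-5,21)=14, clip(8,-5,21)=8, clip(-2,-5,21)=-2, clip(14,-5,21)=14 -> [0, -5, 4, 14, 8, -2, 14]
Stage 4 (DELAY): [0, 0, -5, 4, 14, 8, -2] = [0, 0, -5, 4, 14, 8, -2] -> [0, 0, -5, 4, 14, 8, -2]
Output sum: 19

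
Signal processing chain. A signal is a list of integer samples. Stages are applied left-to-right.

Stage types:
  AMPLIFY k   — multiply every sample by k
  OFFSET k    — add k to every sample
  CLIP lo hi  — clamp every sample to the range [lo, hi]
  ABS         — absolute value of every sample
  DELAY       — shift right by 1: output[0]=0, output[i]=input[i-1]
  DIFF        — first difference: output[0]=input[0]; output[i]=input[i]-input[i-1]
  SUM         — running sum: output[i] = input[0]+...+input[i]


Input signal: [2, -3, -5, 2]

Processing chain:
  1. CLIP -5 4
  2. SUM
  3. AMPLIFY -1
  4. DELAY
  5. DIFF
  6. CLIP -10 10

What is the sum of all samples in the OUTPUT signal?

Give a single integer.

Input: [2, -3, -5, 2]
Stage 1 (CLIP -5 4): clip(2,-5,4)=2, clip(-3,-5,4)=-3, clip(-5,-5,4)=-5, clip(2,-5,4)=2 -> [2, -3, -5, 2]
Stage 2 (SUM): sum[0..0]=2, sum[0..1]=-1, sum[0..2]=-6, sum[0..3]=-4 -> [2, -1, -6, -4]
Stage 3 (AMPLIFY -1): 2*-1=-2, -1*-1=1, -6*-1=6, -4*-1=4 -> [-2, 1, 6, 4]
Stage 4 (DELAY): [0, -2, 1, 6] = [0, -2, 1, 6] -> [0, -2, 1, 6]
Stage 5 (DIFF): s[0]=0, -2-0=-2, 1--2=3, 6-1=5 -> [0, -2, 3, 5]
Stage 6 (CLIP -10 10): clip(0,-10,10)=0, clip(-2,-10,10)=-2, clip(3,-10,10)=3, clip(5,-10,10)=5 -> [0, -2, 3, 5]
Output sum: 6

Answer: 6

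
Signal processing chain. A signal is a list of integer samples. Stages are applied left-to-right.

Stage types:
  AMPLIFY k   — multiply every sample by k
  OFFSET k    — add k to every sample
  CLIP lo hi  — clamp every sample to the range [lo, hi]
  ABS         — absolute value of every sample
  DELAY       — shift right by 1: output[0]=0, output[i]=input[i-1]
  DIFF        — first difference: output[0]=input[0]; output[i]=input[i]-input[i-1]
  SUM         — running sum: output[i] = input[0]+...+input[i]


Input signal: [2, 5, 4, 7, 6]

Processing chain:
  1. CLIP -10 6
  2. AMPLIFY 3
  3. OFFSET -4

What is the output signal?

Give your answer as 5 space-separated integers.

Answer: 2 11 8 14 14

Derivation:
Input: [2, 5, 4, 7, 6]
Stage 1 (CLIP -10 6): clip(2,-10,6)=2, clip(5,-10,6)=5, clip(4,-10,6)=4, clip(7,-10,6)=6, clip(6,-10,6)=6 -> [2, 5, 4, 6, 6]
Stage 2 (AMPLIFY 3): 2*3=6, 5*3=15, 4*3=12, 6*3=18, 6*3=18 -> [6, 15, 12, 18, 18]
Stage 3 (OFFSET -4): 6+-4=2, 15+-4=11, 12+-4=8, 18+-4=14, 18+-4=14 -> [2, 11, 8, 14, 14]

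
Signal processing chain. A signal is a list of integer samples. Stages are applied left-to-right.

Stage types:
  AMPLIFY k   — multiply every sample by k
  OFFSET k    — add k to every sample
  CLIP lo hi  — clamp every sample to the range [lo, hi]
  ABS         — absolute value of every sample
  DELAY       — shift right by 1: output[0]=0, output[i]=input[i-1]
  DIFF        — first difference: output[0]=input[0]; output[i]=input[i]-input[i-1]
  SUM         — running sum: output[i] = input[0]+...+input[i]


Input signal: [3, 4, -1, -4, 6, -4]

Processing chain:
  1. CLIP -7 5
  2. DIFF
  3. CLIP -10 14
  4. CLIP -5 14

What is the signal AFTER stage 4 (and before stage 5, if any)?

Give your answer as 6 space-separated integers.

Input: [3, 4, -1, -4, 6, -4]
Stage 1 (CLIP -7 5): clip(3,-7,5)=3, clip(4,-7,5)=4, clip(-1,-7,5)=-1, clip(-4,-7,5)=-4, clip(6,-7,5)=5, clip(-4,-7,5)=-4 -> [3, 4, -1, -4, 5, -4]
Stage 2 (DIFF): s[0]=3, 4-3=1, -1-4=-5, -4--1=-3, 5--4=9, -4-5=-9 -> [3, 1, -5, -3, 9, -9]
Stage 3 (CLIP -10 14): clip(3,-10,14)=3, clip(1,-10,14)=1, clip(-5,-10,14)=-5, clip(-3,-10,14)=-3, clip(9,-10,14)=9, clip(-9,-10,14)=-9 -> [3, 1, -5, -3, 9, -9]
Stage 4 (CLIP -5 14): clip(3,-5,14)=3, clip(1,-5,14)=1, clip(-5,-5,14)=-5, clip(-3,-5,14)=-3, clip(9,-5,14)=9, clip(-9,-5,14)=-5 -> [3, 1, -5, -3, 9, -5]

Answer: 3 1 -5 -3 9 -5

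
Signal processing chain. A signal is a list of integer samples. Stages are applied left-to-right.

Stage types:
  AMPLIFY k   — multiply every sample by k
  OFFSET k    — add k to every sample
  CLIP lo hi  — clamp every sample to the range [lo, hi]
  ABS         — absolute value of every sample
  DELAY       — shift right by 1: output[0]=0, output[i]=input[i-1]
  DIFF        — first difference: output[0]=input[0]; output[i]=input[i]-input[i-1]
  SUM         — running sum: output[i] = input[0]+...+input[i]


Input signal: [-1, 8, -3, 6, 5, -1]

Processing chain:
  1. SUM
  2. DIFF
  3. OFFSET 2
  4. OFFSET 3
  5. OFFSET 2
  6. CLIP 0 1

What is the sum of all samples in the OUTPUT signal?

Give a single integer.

Answer: 6

Derivation:
Input: [-1, 8, -3, 6, 5, -1]
Stage 1 (SUM): sum[0..0]=-1, sum[0..1]=7, sum[0..2]=4, sum[0..3]=10, sum[0..4]=15, sum[0..5]=14 -> [-1, 7, 4, 10, 15, 14]
Stage 2 (DIFF): s[0]=-1, 7--1=8, 4-7=-3, 10-4=6, 15-10=5, 14-15=-1 -> [-1, 8, -3, 6, 5, -1]
Stage 3 (OFFSET 2): -1+2=1, 8+2=10, -3+2=-1, 6+2=8, 5+2=7, -1+2=1 -> [1, 10, -1, 8, 7, 1]
Stage 4 (OFFSET 3): 1+3=4, 10+3=13, -1+3=2, 8+3=11, 7+3=10, 1+3=4 -> [4, 13, 2, 11, 10, 4]
Stage 5 (OFFSET 2): 4+2=6, 13+2=15, 2+2=4, 11+2=13, 10+2=12, 4+2=6 -> [6, 15, 4, 13, 12, 6]
Stage 6 (CLIP 0 1): clip(6,0,1)=1, clip(15,0,1)=1, clip(4,0,1)=1, clip(13,0,1)=1, clip(12,0,1)=1, clip(6,0,1)=1 -> [1, 1, 1, 1, 1, 1]
Output sum: 6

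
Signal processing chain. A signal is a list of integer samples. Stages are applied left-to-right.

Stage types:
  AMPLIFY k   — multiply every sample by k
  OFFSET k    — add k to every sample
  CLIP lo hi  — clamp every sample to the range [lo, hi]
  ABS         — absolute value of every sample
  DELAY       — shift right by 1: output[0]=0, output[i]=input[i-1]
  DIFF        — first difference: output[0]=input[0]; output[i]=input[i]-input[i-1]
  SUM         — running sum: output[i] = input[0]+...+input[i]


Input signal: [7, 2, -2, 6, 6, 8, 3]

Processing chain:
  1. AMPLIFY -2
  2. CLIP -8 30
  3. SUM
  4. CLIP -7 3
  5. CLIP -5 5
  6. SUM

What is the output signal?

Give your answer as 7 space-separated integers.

Answer: -5 -10 -15 -20 -25 -30 -35

Derivation:
Input: [7, 2, -2, 6, 6, 8, 3]
Stage 1 (AMPLIFY -2): 7*-2=-14, 2*-2=-4, -2*-2=4, 6*-2=-12, 6*-2=-12, 8*-2=-16, 3*-2=-6 -> [-14, -4, 4, -12, -12, -16, -6]
Stage 2 (CLIP -8 30): clip(-14,-8,30)=-8, clip(-4,-8,30)=-4, clip(4,-8,30)=4, clip(-12,-8,30)=-8, clip(-12,-8,30)=-8, clip(-16,-8,30)=-8, clip(-6,-8,30)=-6 -> [-8, -4, 4, -8, -8, -8, -6]
Stage 3 (SUM): sum[0..0]=-8, sum[0..1]=-12, sum[0..2]=-8, sum[0..3]=-16, sum[0..4]=-24, sum[0..5]=-32, sum[0..6]=-38 -> [-8, -12, -8, -16, -24, -32, -38]
Stage 4 (CLIP -7 3): clip(-8,-7,3)=-7, clip(-12,-7,3)=-7, clip(-8,-7,3)=-7, clip(-16,-7,3)=-7, clip(-24,-7,3)=-7, clip(-32,-7,3)=-7, clip(-38,-7,3)=-7 -> [-7, -7, -7, -7, -7, -7, -7]
Stage 5 (CLIP -5 5): clip(-7,-5,5)=-5, clip(-7,-5,5)=-5, clip(-7,-5,5)=-5, clip(-7,-5,5)=-5, clip(-7,-5,5)=-5, clip(-7,-5,5)=-5, clip(-7,-5,5)=-5 -> [-5, -5, -5, -5, -5, -5, -5]
Stage 6 (SUM): sum[0..0]=-5, sum[0..1]=-10, sum[0..2]=-15, sum[0..3]=-20, sum[0..4]=-25, sum[0..5]=-30, sum[0..6]=-35 -> [-5, -10, -15, -20, -25, -30, -35]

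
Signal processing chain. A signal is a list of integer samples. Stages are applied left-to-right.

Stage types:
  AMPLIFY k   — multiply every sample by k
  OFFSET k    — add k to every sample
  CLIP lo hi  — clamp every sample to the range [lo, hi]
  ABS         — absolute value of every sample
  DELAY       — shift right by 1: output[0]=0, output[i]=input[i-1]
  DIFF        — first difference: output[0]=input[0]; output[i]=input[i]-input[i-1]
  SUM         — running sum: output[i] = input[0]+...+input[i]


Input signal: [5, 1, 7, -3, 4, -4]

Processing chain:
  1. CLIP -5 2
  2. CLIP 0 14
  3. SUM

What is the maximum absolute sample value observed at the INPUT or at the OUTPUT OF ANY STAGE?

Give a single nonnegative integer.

Answer: 7

Derivation:
Input: [5, 1, 7, -3, 4, -4] (max |s|=7)
Stage 1 (CLIP -5 2): clip(5,-5,2)=2, clip(1,-5,2)=1, clip(7,-5,2)=2, clip(-3,-5,2)=-3, clip(4,-5,2)=2, clip(-4,-5,2)=-4 -> [2, 1, 2, -3, 2, -4] (max |s|=4)
Stage 2 (CLIP 0 14): clip(2,0,14)=2, clip(1,0,14)=1, clip(2,0,14)=2, clip(-3,0,14)=0, clip(2,0,14)=2, clip(-4,0,14)=0 -> [2, 1, 2, 0, 2, 0] (max |s|=2)
Stage 3 (SUM): sum[0..0]=2, sum[0..1]=3, sum[0..2]=5, sum[0..3]=5, sum[0..4]=7, sum[0..5]=7 -> [2, 3, 5, 5, 7, 7] (max |s|=7)
Overall max amplitude: 7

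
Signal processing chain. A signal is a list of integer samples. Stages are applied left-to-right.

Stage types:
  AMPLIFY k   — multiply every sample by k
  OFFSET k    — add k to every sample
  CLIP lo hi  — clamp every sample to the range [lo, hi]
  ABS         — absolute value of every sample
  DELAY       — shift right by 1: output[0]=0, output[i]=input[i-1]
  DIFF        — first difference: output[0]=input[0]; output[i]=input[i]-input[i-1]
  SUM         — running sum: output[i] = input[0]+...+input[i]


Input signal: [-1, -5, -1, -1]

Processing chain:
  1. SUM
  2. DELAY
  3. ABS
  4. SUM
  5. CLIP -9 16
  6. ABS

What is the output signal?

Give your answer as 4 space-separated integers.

Answer: 0 1 7 14

Derivation:
Input: [-1, -5, -1, -1]
Stage 1 (SUM): sum[0..0]=-1, sum[0..1]=-6, sum[0..2]=-7, sum[0..3]=-8 -> [-1, -6, -7, -8]
Stage 2 (DELAY): [0, -1, -6, -7] = [0, -1, -6, -7] -> [0, -1, -6, -7]
Stage 3 (ABS): |0|=0, |-1|=1, |-6|=6, |-7|=7 -> [0, 1, 6, 7]
Stage 4 (SUM): sum[0..0]=0, sum[0..1]=1, sum[0..2]=7, sum[0..3]=14 -> [0, 1, 7, 14]
Stage 5 (CLIP -9 16): clip(0,-9,16)=0, clip(1,-9,16)=1, clip(7,-9,16)=7, clip(14,-9,16)=14 -> [0, 1, 7, 14]
Stage 6 (ABS): |0|=0, |1|=1, |7|=7, |14|=14 -> [0, 1, 7, 14]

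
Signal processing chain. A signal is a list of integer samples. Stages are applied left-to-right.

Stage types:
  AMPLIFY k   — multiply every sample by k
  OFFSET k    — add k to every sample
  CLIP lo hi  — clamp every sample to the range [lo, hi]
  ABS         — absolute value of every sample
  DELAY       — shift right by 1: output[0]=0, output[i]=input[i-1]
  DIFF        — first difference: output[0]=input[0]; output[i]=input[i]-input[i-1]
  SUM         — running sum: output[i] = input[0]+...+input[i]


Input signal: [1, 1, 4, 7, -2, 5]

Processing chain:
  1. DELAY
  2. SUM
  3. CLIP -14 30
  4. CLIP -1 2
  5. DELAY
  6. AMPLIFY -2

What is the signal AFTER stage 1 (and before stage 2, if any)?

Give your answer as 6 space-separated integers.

Answer: 0 1 1 4 7 -2

Derivation:
Input: [1, 1, 4, 7, -2, 5]
Stage 1 (DELAY): [0, 1, 1, 4, 7, -2] = [0, 1, 1, 4, 7, -2] -> [0, 1, 1, 4, 7, -2]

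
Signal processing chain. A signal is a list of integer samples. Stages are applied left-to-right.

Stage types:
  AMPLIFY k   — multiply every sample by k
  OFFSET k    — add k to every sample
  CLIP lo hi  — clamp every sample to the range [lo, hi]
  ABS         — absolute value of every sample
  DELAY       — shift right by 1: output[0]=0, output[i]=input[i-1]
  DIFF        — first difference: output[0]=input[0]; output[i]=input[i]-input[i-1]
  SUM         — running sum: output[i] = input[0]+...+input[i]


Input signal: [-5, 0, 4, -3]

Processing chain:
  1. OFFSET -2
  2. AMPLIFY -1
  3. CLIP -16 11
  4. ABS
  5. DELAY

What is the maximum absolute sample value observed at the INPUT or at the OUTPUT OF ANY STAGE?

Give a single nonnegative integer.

Input: [-5, 0, 4, -3] (max |s|=5)
Stage 1 (OFFSET -2): -5+-2=-7, 0+-2=-2, 4+-2=2, -3+-2=-5 -> [-7, -2, 2, -5] (max |s|=7)
Stage 2 (AMPLIFY -1): -7*-1=7, -2*-1=2, 2*-1=-2, -5*-1=5 -> [7, 2, -2, 5] (max |s|=7)
Stage 3 (CLIP -16 11): clip(7,-16,11)=7, clip(2,-16,11)=2, clip(-2,-16,11)=-2, clip(5,-16,11)=5 -> [7, 2, -2, 5] (max |s|=7)
Stage 4 (ABS): |7|=7, |2|=2, |-2|=2, |5|=5 -> [7, 2, 2, 5] (max |s|=7)
Stage 5 (DELAY): [0, 7, 2, 2] = [0, 7, 2, 2] -> [0, 7, 2, 2] (max |s|=7)
Overall max amplitude: 7

Answer: 7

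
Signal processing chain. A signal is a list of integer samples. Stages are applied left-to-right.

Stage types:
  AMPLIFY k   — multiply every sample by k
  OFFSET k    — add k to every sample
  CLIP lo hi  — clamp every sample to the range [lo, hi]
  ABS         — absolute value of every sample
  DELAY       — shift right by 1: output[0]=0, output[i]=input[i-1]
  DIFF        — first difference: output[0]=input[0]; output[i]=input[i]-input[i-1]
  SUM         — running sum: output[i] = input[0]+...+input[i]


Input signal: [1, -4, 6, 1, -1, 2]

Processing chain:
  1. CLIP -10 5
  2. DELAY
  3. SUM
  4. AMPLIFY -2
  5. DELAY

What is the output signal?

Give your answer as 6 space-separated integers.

Input: [1, -4, 6, 1, -1, 2]
Stage 1 (CLIP -10 5): clip(1,-10,5)=1, clip(-4,-10,5)=-4, clip(6,-10,5)=5, clip(1,-10,5)=1, clip(-1,-10,5)=-1, clip(2,-10,5)=2 -> [1, -4, 5, 1, -1, 2]
Stage 2 (DELAY): [0, 1, -4, 5, 1, -1] = [0, 1, -4, 5, 1, -1] -> [0, 1, -4, 5, 1, -1]
Stage 3 (SUM): sum[0..0]=0, sum[0..1]=1, sum[0..2]=-3, sum[0..3]=2, sum[0..4]=3, sum[0..5]=2 -> [0, 1, -3, 2, 3, 2]
Stage 4 (AMPLIFY -2): 0*-2=0, 1*-2=-2, -3*-2=6, 2*-2=-4, 3*-2=-6, 2*-2=-4 -> [0, -2, 6, -4, -6, -4]
Stage 5 (DELAY): [0, 0, -2, 6, -4, -6] = [0, 0, -2, 6, -4, -6] -> [0, 0, -2, 6, -4, -6]

Answer: 0 0 -2 6 -4 -6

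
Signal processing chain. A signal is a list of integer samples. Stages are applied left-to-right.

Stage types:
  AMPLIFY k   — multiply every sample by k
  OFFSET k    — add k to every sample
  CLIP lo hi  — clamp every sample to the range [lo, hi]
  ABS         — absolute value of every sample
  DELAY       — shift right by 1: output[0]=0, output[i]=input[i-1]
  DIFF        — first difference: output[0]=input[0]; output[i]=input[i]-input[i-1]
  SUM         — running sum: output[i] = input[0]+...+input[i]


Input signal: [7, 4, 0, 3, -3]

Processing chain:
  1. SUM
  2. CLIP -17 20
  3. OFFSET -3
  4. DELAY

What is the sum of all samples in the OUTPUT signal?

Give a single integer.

Input: [7, 4, 0, 3, -3]
Stage 1 (SUM): sum[0..0]=7, sum[0..1]=11, sum[0..2]=11, sum[0..3]=14, sum[0..4]=11 -> [7, 11, 11, 14, 11]
Stage 2 (CLIP -17 20): clip(7,-17,20)=7, clip(11,-17,20)=11, clip(11,-17,20)=11, clip(14,-17,20)=14, clip(11,-17,20)=11 -> [7, 11, 11, 14, 11]
Stage 3 (OFFSET -3): 7+-3=4, 11+-3=8, 11+-3=8, 14+-3=11, 11+-3=8 -> [4, 8, 8, 11, 8]
Stage 4 (DELAY): [0, 4, 8, 8, 11] = [0, 4, 8, 8, 11] -> [0, 4, 8, 8, 11]
Output sum: 31

Answer: 31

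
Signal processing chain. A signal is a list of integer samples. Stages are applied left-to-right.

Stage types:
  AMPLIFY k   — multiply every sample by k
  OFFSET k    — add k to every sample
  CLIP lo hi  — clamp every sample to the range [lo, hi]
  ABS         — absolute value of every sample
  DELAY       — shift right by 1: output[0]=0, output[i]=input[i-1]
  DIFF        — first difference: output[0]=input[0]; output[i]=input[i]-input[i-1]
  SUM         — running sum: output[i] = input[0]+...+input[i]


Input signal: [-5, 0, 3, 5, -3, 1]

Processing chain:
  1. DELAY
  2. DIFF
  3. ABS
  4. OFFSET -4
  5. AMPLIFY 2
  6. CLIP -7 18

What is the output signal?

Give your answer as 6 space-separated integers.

Answer: -7 2 2 -2 -4 8

Derivation:
Input: [-5, 0, 3, 5, -3, 1]
Stage 1 (DELAY): [0, -5, 0, 3, 5, -3] = [0, -5, 0, 3, 5, -3] -> [0, -5, 0, 3, 5, -3]
Stage 2 (DIFF): s[0]=0, -5-0=-5, 0--5=5, 3-0=3, 5-3=2, -3-5=-8 -> [0, -5, 5, 3, 2, -8]
Stage 3 (ABS): |0|=0, |-5|=5, |5|=5, |3|=3, |2|=2, |-8|=8 -> [0, 5, 5, 3, 2, 8]
Stage 4 (OFFSET -4): 0+-4=-4, 5+-4=1, 5+-4=1, 3+-4=-1, 2+-4=-2, 8+-4=4 -> [-4, 1, 1, -1, -2, 4]
Stage 5 (AMPLIFY 2): -4*2=-8, 1*2=2, 1*2=2, -1*2=-2, -2*2=-4, 4*2=8 -> [-8, 2, 2, -2, -4, 8]
Stage 6 (CLIP -7 18): clip(-8,-7,18)=-7, clip(2,-7,18)=2, clip(2,-7,18)=2, clip(-2,-7,18)=-2, clip(-4,-7,18)=-4, clip(8,-7,18)=8 -> [-7, 2, 2, -2, -4, 8]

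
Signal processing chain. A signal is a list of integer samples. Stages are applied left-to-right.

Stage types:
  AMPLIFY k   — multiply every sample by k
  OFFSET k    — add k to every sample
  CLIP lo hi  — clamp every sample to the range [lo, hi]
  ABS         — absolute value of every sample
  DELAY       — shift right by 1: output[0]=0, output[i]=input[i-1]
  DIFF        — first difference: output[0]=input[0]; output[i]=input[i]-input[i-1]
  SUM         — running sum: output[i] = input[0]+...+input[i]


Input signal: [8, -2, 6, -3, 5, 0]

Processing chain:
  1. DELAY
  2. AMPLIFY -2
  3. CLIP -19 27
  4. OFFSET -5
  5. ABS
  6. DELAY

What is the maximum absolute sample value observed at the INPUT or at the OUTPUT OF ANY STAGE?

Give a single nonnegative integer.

Input: [8, -2, 6, -3, 5, 0] (max |s|=8)
Stage 1 (DELAY): [0, 8, -2, 6, -3, 5] = [0, 8, -2, 6, -3, 5] -> [0, 8, -2, 6, -3, 5] (max |s|=8)
Stage 2 (AMPLIFY -2): 0*-2=0, 8*-2=-16, -2*-2=4, 6*-2=-12, -3*-2=6, 5*-2=-10 -> [0, -16, 4, -12, 6, -10] (max |s|=16)
Stage 3 (CLIP -19 27): clip(0,-19,27)=0, clip(-16,-19,27)=-16, clip(4,-19,27)=4, clip(-12,-19,27)=-12, clip(6,-19,27)=6, clip(-10,-19,27)=-10 -> [0, -16, 4, -12, 6, -10] (max |s|=16)
Stage 4 (OFFSET -5): 0+-5=-5, -16+-5=-21, 4+-5=-1, -12+-5=-17, 6+-5=1, -10+-5=-15 -> [-5, -21, -1, -17, 1, -15] (max |s|=21)
Stage 5 (ABS): |-5|=5, |-21|=21, |-1|=1, |-17|=17, |1|=1, |-15|=15 -> [5, 21, 1, 17, 1, 15] (max |s|=21)
Stage 6 (DELAY): [0, 5, 21, 1, 17, 1] = [0, 5, 21, 1, 17, 1] -> [0, 5, 21, 1, 17, 1] (max |s|=21)
Overall max amplitude: 21

Answer: 21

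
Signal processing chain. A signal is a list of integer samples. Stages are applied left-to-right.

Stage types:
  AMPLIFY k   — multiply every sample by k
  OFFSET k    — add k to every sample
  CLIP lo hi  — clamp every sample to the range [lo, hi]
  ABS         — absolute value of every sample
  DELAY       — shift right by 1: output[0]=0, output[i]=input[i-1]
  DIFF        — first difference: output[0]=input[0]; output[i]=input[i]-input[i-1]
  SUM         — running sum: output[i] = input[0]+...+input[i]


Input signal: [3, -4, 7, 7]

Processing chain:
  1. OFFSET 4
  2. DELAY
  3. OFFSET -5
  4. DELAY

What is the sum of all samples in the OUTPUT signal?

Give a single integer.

Answer: -8

Derivation:
Input: [3, -4, 7, 7]
Stage 1 (OFFSET 4): 3+4=7, -4+4=0, 7+4=11, 7+4=11 -> [7, 0, 11, 11]
Stage 2 (DELAY): [0, 7, 0, 11] = [0, 7, 0, 11] -> [0, 7, 0, 11]
Stage 3 (OFFSET -5): 0+-5=-5, 7+-5=2, 0+-5=-5, 11+-5=6 -> [-5, 2, -5, 6]
Stage 4 (DELAY): [0, -5, 2, -5] = [0, -5, 2, -5] -> [0, -5, 2, -5]
Output sum: -8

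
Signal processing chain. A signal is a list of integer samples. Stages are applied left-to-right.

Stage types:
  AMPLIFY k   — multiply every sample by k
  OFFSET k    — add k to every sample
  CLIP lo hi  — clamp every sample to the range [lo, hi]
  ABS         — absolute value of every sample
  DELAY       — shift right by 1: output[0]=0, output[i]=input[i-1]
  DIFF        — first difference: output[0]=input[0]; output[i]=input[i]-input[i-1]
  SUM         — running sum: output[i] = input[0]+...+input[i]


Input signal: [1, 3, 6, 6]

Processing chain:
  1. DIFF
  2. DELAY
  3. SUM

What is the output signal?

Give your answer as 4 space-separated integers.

Input: [1, 3, 6, 6]
Stage 1 (DIFF): s[0]=1, 3-1=2, 6-3=3, 6-6=0 -> [1, 2, 3, 0]
Stage 2 (DELAY): [0, 1, 2, 3] = [0, 1, 2, 3] -> [0, 1, 2, 3]
Stage 3 (SUM): sum[0..0]=0, sum[0..1]=1, sum[0..2]=3, sum[0..3]=6 -> [0, 1, 3, 6]

Answer: 0 1 3 6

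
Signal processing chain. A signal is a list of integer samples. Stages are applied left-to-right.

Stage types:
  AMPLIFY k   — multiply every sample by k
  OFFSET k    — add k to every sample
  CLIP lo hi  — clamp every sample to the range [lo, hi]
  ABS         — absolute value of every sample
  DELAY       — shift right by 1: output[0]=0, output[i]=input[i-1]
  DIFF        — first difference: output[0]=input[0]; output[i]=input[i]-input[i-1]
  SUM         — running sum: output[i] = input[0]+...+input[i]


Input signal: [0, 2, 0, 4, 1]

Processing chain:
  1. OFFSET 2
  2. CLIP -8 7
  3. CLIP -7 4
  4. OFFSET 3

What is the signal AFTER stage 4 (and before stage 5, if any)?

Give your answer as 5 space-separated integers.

Input: [0, 2, 0, 4, 1]
Stage 1 (OFFSET 2): 0+2=2, 2+2=4, 0+2=2, 4+2=6, 1+2=3 -> [2, 4, 2, 6, 3]
Stage 2 (CLIP -8 7): clip(2,-8,7)=2, clip(4,-8,7)=4, clip(2,-8,7)=2, clip(6,-8,7)=6, clip(3,-8,7)=3 -> [2, 4, 2, 6, 3]
Stage 3 (CLIP -7 4): clip(2,-7,4)=2, clip(4,-7,4)=4, clip(2,-7,4)=2, clip(6,-7,4)=4, clip(3,-7,4)=3 -> [2, 4, 2, 4, 3]
Stage 4 (OFFSET 3): 2+3=5, 4+3=7, 2+3=5, 4+3=7, 3+3=6 -> [5, 7, 5, 7, 6]

Answer: 5 7 5 7 6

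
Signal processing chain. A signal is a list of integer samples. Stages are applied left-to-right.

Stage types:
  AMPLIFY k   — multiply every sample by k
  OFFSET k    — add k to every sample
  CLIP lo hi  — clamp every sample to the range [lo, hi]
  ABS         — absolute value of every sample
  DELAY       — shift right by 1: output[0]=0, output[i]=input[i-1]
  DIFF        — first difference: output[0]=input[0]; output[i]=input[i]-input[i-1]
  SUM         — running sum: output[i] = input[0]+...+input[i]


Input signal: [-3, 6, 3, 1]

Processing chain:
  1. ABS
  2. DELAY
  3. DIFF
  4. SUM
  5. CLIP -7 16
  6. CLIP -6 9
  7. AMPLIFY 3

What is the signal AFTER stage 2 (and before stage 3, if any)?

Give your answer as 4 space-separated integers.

Answer: 0 3 6 3

Derivation:
Input: [-3, 6, 3, 1]
Stage 1 (ABS): |-3|=3, |6|=6, |3|=3, |1|=1 -> [3, 6, 3, 1]
Stage 2 (DELAY): [0, 3, 6, 3] = [0, 3, 6, 3] -> [0, 3, 6, 3]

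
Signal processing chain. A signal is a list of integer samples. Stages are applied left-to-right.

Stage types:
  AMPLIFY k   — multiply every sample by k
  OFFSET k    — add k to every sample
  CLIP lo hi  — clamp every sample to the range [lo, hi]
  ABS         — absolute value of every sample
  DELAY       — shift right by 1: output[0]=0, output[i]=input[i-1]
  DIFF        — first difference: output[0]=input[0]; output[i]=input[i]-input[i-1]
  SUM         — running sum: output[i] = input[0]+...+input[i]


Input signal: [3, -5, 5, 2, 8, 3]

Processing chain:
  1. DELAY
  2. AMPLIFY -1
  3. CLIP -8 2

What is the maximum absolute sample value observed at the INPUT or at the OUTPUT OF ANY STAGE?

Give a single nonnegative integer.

Input: [3, -5, 5, 2, 8, 3] (max |s|=8)
Stage 1 (DELAY): [0, 3, -5, 5, 2, 8] = [0, 3, -5, 5, 2, 8] -> [0, 3, -5, 5, 2, 8] (max |s|=8)
Stage 2 (AMPLIFY -1): 0*-1=0, 3*-1=-3, -5*-1=5, 5*-1=-5, 2*-1=-2, 8*-1=-8 -> [0, -3, 5, -5, -2, -8] (max |s|=8)
Stage 3 (CLIP -8 2): clip(0,-8,2)=0, clip(-3,-8,2)=-3, clip(5,-8,2)=2, clip(-5,-8,2)=-5, clip(-2,-8,2)=-2, clip(-8,-8,2)=-8 -> [0, -3, 2, -5, -2, -8] (max |s|=8)
Overall max amplitude: 8

Answer: 8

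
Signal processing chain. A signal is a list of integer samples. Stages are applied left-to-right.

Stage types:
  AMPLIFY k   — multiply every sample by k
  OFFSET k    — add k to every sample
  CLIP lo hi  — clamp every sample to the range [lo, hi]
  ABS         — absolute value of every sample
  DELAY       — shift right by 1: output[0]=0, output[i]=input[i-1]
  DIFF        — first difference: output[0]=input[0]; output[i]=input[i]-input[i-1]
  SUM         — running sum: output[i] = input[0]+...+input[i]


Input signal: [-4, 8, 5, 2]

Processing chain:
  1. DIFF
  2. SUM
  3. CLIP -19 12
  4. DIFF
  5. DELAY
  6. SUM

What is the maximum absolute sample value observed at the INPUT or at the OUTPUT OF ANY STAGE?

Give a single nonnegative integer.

Input: [-4, 8, 5, 2] (max |s|=8)
Stage 1 (DIFF): s[0]=-4, 8--4=12, 5-8=-3, 2-5=-3 -> [-4, 12, -3, -3] (max |s|=12)
Stage 2 (SUM): sum[0..0]=-4, sum[0..1]=8, sum[0..2]=5, sum[0..3]=2 -> [-4, 8, 5, 2] (max |s|=8)
Stage 3 (CLIP -19 12): clip(-4,-19,12)=-4, clip(8,-19,12)=8, clip(5,-19,12)=5, clip(2,-19,12)=2 -> [-4, 8, 5, 2] (max |s|=8)
Stage 4 (DIFF): s[0]=-4, 8--4=12, 5-8=-3, 2-5=-3 -> [-4, 12, -3, -3] (max |s|=12)
Stage 5 (DELAY): [0, -4, 12, -3] = [0, -4, 12, -3] -> [0, -4, 12, -3] (max |s|=12)
Stage 6 (SUM): sum[0..0]=0, sum[0..1]=-4, sum[0..2]=8, sum[0..3]=5 -> [0, -4, 8, 5] (max |s|=8)
Overall max amplitude: 12

Answer: 12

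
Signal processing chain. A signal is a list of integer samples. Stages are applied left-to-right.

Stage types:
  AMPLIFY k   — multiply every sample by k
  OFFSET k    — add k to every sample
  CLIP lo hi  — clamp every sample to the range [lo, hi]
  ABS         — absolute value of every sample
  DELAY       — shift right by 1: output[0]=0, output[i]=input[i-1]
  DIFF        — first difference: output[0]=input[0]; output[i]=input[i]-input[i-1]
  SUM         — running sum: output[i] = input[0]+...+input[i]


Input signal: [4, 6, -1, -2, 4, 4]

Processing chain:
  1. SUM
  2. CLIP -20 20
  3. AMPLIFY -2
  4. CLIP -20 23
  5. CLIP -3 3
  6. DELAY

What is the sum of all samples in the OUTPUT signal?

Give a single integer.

Input: [4, 6, -1, -2, 4, 4]
Stage 1 (SUM): sum[0..0]=4, sum[0..1]=10, sum[0..2]=9, sum[0..3]=7, sum[0..4]=11, sum[0..5]=15 -> [4, 10, 9, 7, 11, 15]
Stage 2 (CLIP -20 20): clip(4,-20,20)=4, clip(10,-20,20)=10, clip(9,-20,20)=9, clip(7,-20,20)=7, clip(11,-20,20)=11, clip(15,-20,20)=15 -> [4, 10, 9, 7, 11, 15]
Stage 3 (AMPLIFY -2): 4*-2=-8, 10*-2=-20, 9*-2=-18, 7*-2=-14, 11*-2=-22, 15*-2=-30 -> [-8, -20, -18, -14, -22, -30]
Stage 4 (CLIP -20 23): clip(-8,-20,23)=-8, clip(-20,-20,23)=-20, clip(-18,-20,23)=-18, clip(-14,-20,23)=-14, clip(-22,-20,23)=-20, clip(-30,-20,23)=-20 -> [-8, -20, -18, -14, -20, -20]
Stage 5 (CLIP -3 3): clip(-8,-3,3)=-3, clip(-20,-3,3)=-3, clip(-18,-3,3)=-3, clip(-14,-3,3)=-3, clip(-20,-3,3)=-3, clip(-20,-3,3)=-3 -> [-3, -3, -3, -3, -3, -3]
Stage 6 (DELAY): [0, -3, -3, -3, -3, -3] = [0, -3, -3, -3, -3, -3] -> [0, -3, -3, -3, -3, -3]
Output sum: -15

Answer: -15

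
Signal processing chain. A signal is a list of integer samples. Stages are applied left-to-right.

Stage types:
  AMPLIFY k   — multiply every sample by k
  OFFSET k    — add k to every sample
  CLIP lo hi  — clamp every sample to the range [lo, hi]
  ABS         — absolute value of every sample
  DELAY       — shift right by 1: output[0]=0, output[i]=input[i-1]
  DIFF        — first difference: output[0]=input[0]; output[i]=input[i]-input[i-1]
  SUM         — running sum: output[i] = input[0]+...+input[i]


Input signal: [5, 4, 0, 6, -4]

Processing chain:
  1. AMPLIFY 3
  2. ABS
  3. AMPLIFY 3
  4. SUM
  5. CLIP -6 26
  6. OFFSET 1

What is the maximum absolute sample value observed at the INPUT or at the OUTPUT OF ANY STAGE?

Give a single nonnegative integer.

Answer: 171

Derivation:
Input: [5, 4, 0, 6, -4] (max |s|=6)
Stage 1 (AMPLIFY 3): 5*3=15, 4*3=12, 0*3=0, 6*3=18, -4*3=-12 -> [15, 12, 0, 18, -12] (max |s|=18)
Stage 2 (ABS): |15|=15, |12|=12, |0|=0, |18|=18, |-12|=12 -> [15, 12, 0, 18, 12] (max |s|=18)
Stage 3 (AMPLIFY 3): 15*3=45, 12*3=36, 0*3=0, 18*3=54, 12*3=36 -> [45, 36, 0, 54, 36] (max |s|=54)
Stage 4 (SUM): sum[0..0]=45, sum[0..1]=81, sum[0..2]=81, sum[0..3]=135, sum[0..4]=171 -> [45, 81, 81, 135, 171] (max |s|=171)
Stage 5 (CLIP -6 26): clip(45,-6,26)=26, clip(81,-6,26)=26, clip(81,-6,26)=26, clip(135,-6,26)=26, clip(171,-6,26)=26 -> [26, 26, 26, 26, 26] (max |s|=26)
Stage 6 (OFFSET 1): 26+1=27, 26+1=27, 26+1=27, 26+1=27, 26+1=27 -> [27, 27, 27, 27, 27] (max |s|=27)
Overall max amplitude: 171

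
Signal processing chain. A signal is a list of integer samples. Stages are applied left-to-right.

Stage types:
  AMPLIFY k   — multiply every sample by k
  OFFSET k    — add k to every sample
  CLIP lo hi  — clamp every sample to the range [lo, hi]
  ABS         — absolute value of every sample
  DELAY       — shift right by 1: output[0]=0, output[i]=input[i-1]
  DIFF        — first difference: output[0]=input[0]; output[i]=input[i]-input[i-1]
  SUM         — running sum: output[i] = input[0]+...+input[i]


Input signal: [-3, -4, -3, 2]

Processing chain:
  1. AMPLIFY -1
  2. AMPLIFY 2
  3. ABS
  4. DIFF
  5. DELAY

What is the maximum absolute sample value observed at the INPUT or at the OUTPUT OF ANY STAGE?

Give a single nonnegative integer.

Input: [-3, -4, -3, 2] (max |s|=4)
Stage 1 (AMPLIFY -1): -3*-1=3, -4*-1=4, -3*-1=3, 2*-1=-2 -> [3, 4, 3, -2] (max |s|=4)
Stage 2 (AMPLIFY 2): 3*2=6, 4*2=8, 3*2=6, -2*2=-4 -> [6, 8, 6, -4] (max |s|=8)
Stage 3 (ABS): |6|=6, |8|=8, |6|=6, |-4|=4 -> [6, 8, 6, 4] (max |s|=8)
Stage 4 (DIFF): s[0]=6, 8-6=2, 6-8=-2, 4-6=-2 -> [6, 2, -2, -2] (max |s|=6)
Stage 5 (DELAY): [0, 6, 2, -2] = [0, 6, 2, -2] -> [0, 6, 2, -2] (max |s|=6)
Overall max amplitude: 8

Answer: 8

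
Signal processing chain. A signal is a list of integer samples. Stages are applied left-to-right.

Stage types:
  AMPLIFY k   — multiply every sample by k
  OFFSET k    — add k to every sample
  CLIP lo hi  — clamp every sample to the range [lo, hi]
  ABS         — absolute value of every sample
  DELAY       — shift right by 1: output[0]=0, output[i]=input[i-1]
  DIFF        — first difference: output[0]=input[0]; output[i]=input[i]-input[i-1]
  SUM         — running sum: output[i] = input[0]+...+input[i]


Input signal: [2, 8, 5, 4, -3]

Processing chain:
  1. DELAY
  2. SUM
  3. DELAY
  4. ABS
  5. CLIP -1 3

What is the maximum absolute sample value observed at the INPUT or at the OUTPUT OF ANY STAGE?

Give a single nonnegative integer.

Answer: 19

Derivation:
Input: [2, 8, 5, 4, -3] (max |s|=8)
Stage 1 (DELAY): [0, 2, 8, 5, 4] = [0, 2, 8, 5, 4] -> [0, 2, 8, 5, 4] (max |s|=8)
Stage 2 (SUM): sum[0..0]=0, sum[0..1]=2, sum[0..2]=10, sum[0..3]=15, sum[0..4]=19 -> [0, 2, 10, 15, 19] (max |s|=19)
Stage 3 (DELAY): [0, 0, 2, 10, 15] = [0, 0, 2, 10, 15] -> [0, 0, 2, 10, 15] (max |s|=15)
Stage 4 (ABS): |0|=0, |0|=0, |2|=2, |10|=10, |15|=15 -> [0, 0, 2, 10, 15] (max |s|=15)
Stage 5 (CLIP -1 3): clip(0,-1,3)=0, clip(0,-1,3)=0, clip(2,-1,3)=2, clip(10,-1,3)=3, clip(15,-1,3)=3 -> [0, 0, 2, 3, 3] (max |s|=3)
Overall max amplitude: 19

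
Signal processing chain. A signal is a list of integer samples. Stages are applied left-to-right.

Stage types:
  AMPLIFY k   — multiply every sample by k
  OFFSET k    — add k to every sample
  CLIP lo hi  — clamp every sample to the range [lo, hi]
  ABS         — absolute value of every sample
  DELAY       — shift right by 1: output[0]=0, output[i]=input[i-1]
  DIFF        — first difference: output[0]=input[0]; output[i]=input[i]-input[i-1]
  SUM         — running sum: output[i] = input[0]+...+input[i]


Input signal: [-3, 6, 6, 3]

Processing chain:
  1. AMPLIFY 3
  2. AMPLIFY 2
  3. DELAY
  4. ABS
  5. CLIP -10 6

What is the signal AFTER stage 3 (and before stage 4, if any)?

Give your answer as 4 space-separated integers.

Answer: 0 -18 36 36

Derivation:
Input: [-3, 6, 6, 3]
Stage 1 (AMPLIFY 3): -3*3=-9, 6*3=18, 6*3=18, 3*3=9 -> [-9, 18, 18, 9]
Stage 2 (AMPLIFY 2): -9*2=-18, 18*2=36, 18*2=36, 9*2=18 -> [-18, 36, 36, 18]
Stage 3 (DELAY): [0, -18, 36, 36] = [0, -18, 36, 36] -> [0, -18, 36, 36]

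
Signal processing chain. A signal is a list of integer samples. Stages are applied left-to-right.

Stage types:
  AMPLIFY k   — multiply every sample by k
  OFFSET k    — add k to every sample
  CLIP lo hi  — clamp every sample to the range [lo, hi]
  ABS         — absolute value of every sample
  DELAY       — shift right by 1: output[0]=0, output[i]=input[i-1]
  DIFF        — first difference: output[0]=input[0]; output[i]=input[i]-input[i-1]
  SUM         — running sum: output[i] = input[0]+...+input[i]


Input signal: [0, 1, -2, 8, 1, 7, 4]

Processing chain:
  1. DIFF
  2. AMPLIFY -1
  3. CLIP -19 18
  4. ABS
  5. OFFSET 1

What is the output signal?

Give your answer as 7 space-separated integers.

Answer: 1 2 4 11 8 7 4

Derivation:
Input: [0, 1, -2, 8, 1, 7, 4]
Stage 1 (DIFF): s[0]=0, 1-0=1, -2-1=-3, 8--2=10, 1-8=-7, 7-1=6, 4-7=-3 -> [0, 1, -3, 10, -7, 6, -3]
Stage 2 (AMPLIFY -1): 0*-1=0, 1*-1=-1, -3*-1=3, 10*-1=-10, -7*-1=7, 6*-1=-6, -3*-1=3 -> [0, -1, 3, -10, 7, -6, 3]
Stage 3 (CLIP -19 18): clip(0,-19,18)=0, clip(-1,-19,18)=-1, clip(3,-19,18)=3, clip(-10,-19,18)=-10, clip(7,-19,18)=7, clip(-6,-19,18)=-6, clip(3,-19,18)=3 -> [0, -1, 3, -10, 7, -6, 3]
Stage 4 (ABS): |0|=0, |-1|=1, |3|=3, |-10|=10, |7|=7, |-6|=6, |3|=3 -> [0, 1, 3, 10, 7, 6, 3]
Stage 5 (OFFSET 1): 0+1=1, 1+1=2, 3+1=4, 10+1=11, 7+1=8, 6+1=7, 3+1=4 -> [1, 2, 4, 11, 8, 7, 4]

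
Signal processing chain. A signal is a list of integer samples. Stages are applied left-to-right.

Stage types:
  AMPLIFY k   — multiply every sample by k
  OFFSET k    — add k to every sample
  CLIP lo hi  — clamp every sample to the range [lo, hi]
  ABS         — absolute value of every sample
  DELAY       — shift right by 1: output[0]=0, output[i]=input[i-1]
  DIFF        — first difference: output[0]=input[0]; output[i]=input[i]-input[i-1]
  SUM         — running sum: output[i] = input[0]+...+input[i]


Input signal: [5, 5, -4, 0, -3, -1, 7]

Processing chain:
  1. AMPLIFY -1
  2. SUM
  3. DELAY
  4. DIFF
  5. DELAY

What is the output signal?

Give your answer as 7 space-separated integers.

Answer: 0 0 -5 -5 4 0 3

Derivation:
Input: [5, 5, -4, 0, -3, -1, 7]
Stage 1 (AMPLIFY -1): 5*-1=-5, 5*-1=-5, -4*-1=4, 0*-1=0, -3*-1=3, -1*-1=1, 7*-1=-7 -> [-5, -5, 4, 0, 3, 1, -7]
Stage 2 (SUM): sum[0..0]=-5, sum[0..1]=-10, sum[0..2]=-6, sum[0..3]=-6, sum[0..4]=-3, sum[0..5]=-2, sum[0..6]=-9 -> [-5, -10, -6, -6, -3, -2, -9]
Stage 3 (DELAY): [0, -5, -10, -6, -6, -3, -2] = [0, -5, -10, -6, -6, -3, -2] -> [0, -5, -10, -6, -6, -3, -2]
Stage 4 (DIFF): s[0]=0, -5-0=-5, -10--5=-5, -6--10=4, -6--6=0, -3--6=3, -2--3=1 -> [0, -5, -5, 4, 0, 3, 1]
Stage 5 (DELAY): [0, 0, -5, -5, 4, 0, 3] = [0, 0, -5, -5, 4, 0, 3] -> [0, 0, -5, -5, 4, 0, 3]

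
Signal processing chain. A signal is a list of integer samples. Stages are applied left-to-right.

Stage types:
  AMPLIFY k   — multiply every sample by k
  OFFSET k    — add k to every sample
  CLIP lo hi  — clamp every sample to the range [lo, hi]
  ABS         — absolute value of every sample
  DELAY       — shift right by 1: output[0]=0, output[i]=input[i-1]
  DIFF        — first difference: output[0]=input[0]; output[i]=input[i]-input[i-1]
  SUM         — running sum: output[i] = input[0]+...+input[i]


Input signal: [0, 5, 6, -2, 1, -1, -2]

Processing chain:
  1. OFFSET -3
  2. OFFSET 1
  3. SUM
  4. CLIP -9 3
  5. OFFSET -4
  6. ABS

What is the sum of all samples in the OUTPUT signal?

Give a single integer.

Input: [0, 5, 6, -2, 1, -1, -2]
Stage 1 (OFFSET -3): 0+-3=-3, 5+-3=2, 6+-3=3, -2+-3=-5, 1+-3=-2, -1+-3=-4, -2+-3=-5 -> [-3, 2, 3, -5, -2, -4, -5]
Stage 2 (OFFSET 1): -3+1=-2, 2+1=3, 3+1=4, -5+1=-4, -2+1=-1, -4+1=-3, -5+1=-4 -> [-2, 3, 4, -4, -1, -3, -4]
Stage 3 (SUM): sum[0..0]=-2, sum[0..1]=1, sum[0..2]=5, sum[0..3]=1, sum[0..4]=0, sum[0..5]=-3, sum[0..6]=-7 -> [-2, 1, 5, 1, 0, -3, -7]
Stage 4 (CLIP -9 3): clip(-2,-9,3)=-2, clip(1,-9,3)=1, clip(5,-9,3)=3, clip(1,-9,3)=1, clip(0,-9,3)=0, clip(-3,-9,3)=-3, clip(-7,-9,3)=-7 -> [-2, 1, 3, 1, 0, -3, -7]
Stage 5 (OFFSET -4): -2+-4=-6, 1+-4=-3, 3+-4=-1, 1+-4=-3, 0+-4=-4, -3+-4=-7, -7+-4=-11 -> [-6, -3, -1, -3, -4, -7, -11]
Stage 6 (ABS): |-6|=6, |-3|=3, |-1|=1, |-3|=3, |-4|=4, |-7|=7, |-11|=11 -> [6, 3, 1, 3, 4, 7, 11]
Output sum: 35

Answer: 35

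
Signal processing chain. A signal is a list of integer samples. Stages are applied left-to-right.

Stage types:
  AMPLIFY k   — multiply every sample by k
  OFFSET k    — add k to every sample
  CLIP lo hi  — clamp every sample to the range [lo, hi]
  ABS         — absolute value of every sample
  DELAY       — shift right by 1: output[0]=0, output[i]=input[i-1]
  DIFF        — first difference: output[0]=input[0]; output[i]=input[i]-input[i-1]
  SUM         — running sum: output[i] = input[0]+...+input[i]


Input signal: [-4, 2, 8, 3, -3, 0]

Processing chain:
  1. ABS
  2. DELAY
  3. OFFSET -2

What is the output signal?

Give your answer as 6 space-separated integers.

Input: [-4, 2, 8, 3, -3, 0]
Stage 1 (ABS): |-4|=4, |2|=2, |8|=8, |3|=3, |-3|=3, |0|=0 -> [4, 2, 8, 3, 3, 0]
Stage 2 (DELAY): [0, 4, 2, 8, 3, 3] = [0, 4, 2, 8, 3, 3] -> [0, 4, 2, 8, 3, 3]
Stage 3 (OFFSET -2): 0+-2=-2, 4+-2=2, 2+-2=0, 8+-2=6, 3+-2=1, 3+-2=1 -> [-2, 2, 0, 6, 1, 1]

Answer: -2 2 0 6 1 1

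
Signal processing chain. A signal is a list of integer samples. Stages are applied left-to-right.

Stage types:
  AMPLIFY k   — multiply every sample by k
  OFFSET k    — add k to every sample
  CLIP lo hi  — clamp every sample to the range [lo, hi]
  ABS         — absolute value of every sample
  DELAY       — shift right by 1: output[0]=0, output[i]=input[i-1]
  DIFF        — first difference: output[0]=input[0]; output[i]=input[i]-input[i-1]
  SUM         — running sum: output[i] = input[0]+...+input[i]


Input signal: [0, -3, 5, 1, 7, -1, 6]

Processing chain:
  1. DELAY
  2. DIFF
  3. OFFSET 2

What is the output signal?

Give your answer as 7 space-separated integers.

Answer: 2 2 -1 10 -2 8 -6

Derivation:
Input: [0, -3, 5, 1, 7, -1, 6]
Stage 1 (DELAY): [0, 0, -3, 5, 1, 7, -1] = [0, 0, -3, 5, 1, 7, -1] -> [0, 0, -3, 5, 1, 7, -1]
Stage 2 (DIFF): s[0]=0, 0-0=0, -3-0=-3, 5--3=8, 1-5=-4, 7-1=6, -1-7=-8 -> [0, 0, -3, 8, -4, 6, -8]
Stage 3 (OFFSET 2): 0+2=2, 0+2=2, -3+2=-1, 8+2=10, -4+2=-2, 6+2=8, -8+2=-6 -> [2, 2, -1, 10, -2, 8, -6]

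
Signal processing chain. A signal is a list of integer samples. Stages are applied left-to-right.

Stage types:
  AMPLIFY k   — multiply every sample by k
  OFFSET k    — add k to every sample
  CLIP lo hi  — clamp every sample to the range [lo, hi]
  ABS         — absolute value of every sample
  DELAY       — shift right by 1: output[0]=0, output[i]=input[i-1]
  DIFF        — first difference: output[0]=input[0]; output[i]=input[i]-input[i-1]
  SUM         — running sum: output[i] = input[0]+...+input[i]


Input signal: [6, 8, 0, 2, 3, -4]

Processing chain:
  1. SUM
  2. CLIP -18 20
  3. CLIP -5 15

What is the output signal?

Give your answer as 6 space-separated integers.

Input: [6, 8, 0, 2, 3, -4]
Stage 1 (SUM): sum[0..0]=6, sum[0..1]=14, sum[0..2]=14, sum[0..3]=16, sum[0..4]=19, sum[0..5]=15 -> [6, 14, 14, 16, 19, 15]
Stage 2 (CLIP -18 20): clip(6,-18,20)=6, clip(14,-18,20)=14, clip(14,-18,20)=14, clip(16,-18,20)=16, clip(19,-18,20)=19, clip(15,-18,20)=15 -> [6, 14, 14, 16, 19, 15]
Stage 3 (CLIP -5 15): clip(6,-5,15)=6, clip(14,-5,15)=14, clip(14,-5,15)=14, clip(16,-5,15)=15, clip(19,-5,15)=15, clip(15,-5,15)=15 -> [6, 14, 14, 15, 15, 15]

Answer: 6 14 14 15 15 15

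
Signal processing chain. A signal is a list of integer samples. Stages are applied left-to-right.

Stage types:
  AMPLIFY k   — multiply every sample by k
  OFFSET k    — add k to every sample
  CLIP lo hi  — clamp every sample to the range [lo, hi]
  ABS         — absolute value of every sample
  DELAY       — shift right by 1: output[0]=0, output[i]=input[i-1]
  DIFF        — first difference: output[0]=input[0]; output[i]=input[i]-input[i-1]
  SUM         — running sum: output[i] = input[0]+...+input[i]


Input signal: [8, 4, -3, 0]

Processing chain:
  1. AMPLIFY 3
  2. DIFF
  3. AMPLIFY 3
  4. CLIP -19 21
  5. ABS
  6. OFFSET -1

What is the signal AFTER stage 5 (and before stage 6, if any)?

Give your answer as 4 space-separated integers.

Answer: 21 19 19 21

Derivation:
Input: [8, 4, -3, 0]
Stage 1 (AMPLIFY 3): 8*3=24, 4*3=12, -3*3=-9, 0*3=0 -> [24, 12, -9, 0]
Stage 2 (DIFF): s[0]=24, 12-24=-12, -9-12=-21, 0--9=9 -> [24, -12, -21, 9]
Stage 3 (AMPLIFY 3): 24*3=72, -12*3=-36, -21*3=-63, 9*3=27 -> [72, -36, -63, 27]
Stage 4 (CLIP -19 21): clip(72,-19,21)=21, clip(-36,-19,21)=-19, clip(-63,-19,21)=-19, clip(27,-19,21)=21 -> [21, -19, -19, 21]
Stage 5 (ABS): |21|=21, |-19|=19, |-19|=19, |21|=21 -> [21, 19, 19, 21]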